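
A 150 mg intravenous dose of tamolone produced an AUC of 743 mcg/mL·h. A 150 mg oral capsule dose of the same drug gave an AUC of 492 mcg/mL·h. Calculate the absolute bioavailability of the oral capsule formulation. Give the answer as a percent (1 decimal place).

F = 66.2%

F = (AUC_ev / D_ev) / (AUC_iv / D_iv)
  = (492/150) / (743/150)
  = 3.28 / 4.95333 = 0.6622
  = 66.22%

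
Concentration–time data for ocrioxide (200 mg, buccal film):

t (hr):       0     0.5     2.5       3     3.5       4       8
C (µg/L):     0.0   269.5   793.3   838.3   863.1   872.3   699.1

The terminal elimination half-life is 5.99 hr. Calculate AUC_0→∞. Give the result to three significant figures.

AUC = 11600 µg/L·hr

Trapezoidal AUC_0→8:
  [0→0.5]: (0.0+269.5)/2 × 0.5 = 67.375
  [0.5→2.5]: (269.5+793.3)/2 × 2 = 1062.8
  [2.5→3]: (793.3+838.3)/2 × 0.5 = 407.9
  [3→3.5]: (838.3+863.1)/2 × 0.5 = 425.35
  [3.5→4]: (863.1+872.3)/2 × 0.5 = 433.85
  [4→8]: (872.3+699.1)/2 × 4 = 3142.8
  Sum = 5540.075 µg/L·hr
k_e = ln2 / t½ = 0.693147 / 5.99 = 0.1157 hr^-1
Extrapolated tail: C_last / k_e = 699.1 / 0.1157 = 6042.351
AUC_0→∞ = 5540.075 + 6042.351 = 11582.426 µg/L·hr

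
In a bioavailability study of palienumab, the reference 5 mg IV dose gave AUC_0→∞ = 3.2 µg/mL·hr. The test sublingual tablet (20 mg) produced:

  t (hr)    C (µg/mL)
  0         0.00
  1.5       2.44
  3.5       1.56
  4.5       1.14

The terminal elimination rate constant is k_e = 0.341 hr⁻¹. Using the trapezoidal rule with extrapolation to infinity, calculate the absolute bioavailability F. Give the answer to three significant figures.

F = 0.822

Trapezoidal AUC_0→4.5 (sublingual tablet):
  [0→1.5]: (0.00+2.44)/2 × 1.5 = 1.83
  [1.5→3.5]: (2.44+1.56)/2 × 2 = 4.0
  [3.5→4.5]: (1.56+1.14)/2 × 1 = 1.35
  Sum = 7.18 µg/mL·hr
Tail: C_last/k_e = 1.14/0.341 = 3.343
AUC_0→∞ (sublingual tablet) = 7.18 + 3.343 = 10.523 µg/mL·hr
F = (AUC_ev/D_ev)/(AUC_iv/D_iv) = (10.523/20)/(3.2/5) = 0.52615/0.64 = 0.8221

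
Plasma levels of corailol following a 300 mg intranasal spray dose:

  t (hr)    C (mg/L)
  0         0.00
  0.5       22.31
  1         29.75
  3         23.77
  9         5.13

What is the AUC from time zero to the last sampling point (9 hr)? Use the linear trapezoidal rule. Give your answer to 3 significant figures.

AUC = 159 mg/L·hr

Trapezoidal AUC_0→9:
  [0→0.5]: (0.00+22.31)/2 × 0.5 = 5.5775
  [0.5→1]: (22.31+29.75)/2 × 0.5 = 13.015
  [1→3]: (29.75+23.77)/2 × 2 = 53.52
  [3→9]: (23.77+5.13)/2 × 6 = 86.7
  Sum = 158.8125 mg/L·hr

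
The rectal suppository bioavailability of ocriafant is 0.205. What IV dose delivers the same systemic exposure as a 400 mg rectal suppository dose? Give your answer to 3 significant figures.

D_iv = 82.0 mg

Systemic exposure from an extravascular dose = F × D_ev, so the equivalent IV dose is F × D_ev.
D_iv = F × D_ev = 0.205 × 400 = 82 mg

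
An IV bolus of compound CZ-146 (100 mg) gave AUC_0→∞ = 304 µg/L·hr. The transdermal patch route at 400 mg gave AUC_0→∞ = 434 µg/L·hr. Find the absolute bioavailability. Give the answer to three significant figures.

F = 0.357

F = (AUC_ev / D_ev) / (AUC_iv / D_iv)
  = (434/400) / (304/100)
  = 1.085 / 3.04 = 0.3569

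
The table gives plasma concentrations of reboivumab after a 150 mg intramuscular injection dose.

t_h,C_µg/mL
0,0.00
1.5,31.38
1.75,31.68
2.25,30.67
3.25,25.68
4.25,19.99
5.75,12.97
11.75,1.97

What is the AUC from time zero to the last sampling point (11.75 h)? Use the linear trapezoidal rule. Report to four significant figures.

AUC = 167.6 µg/mL·h

Trapezoidal AUC_0→11.75:
  [0→1.5]: (0.00+31.38)/2 × 1.5 = 23.535
  [1.5→1.75]: (31.38+31.68)/2 × 0.25 = 7.8825
  [1.75→2.25]: (31.68+30.67)/2 × 0.5 = 15.5875
  [2.25→3.25]: (30.67+25.68)/2 × 1 = 28.175
  [3.25→4.25]: (25.68+19.99)/2 × 1 = 22.835
  [4.25→5.75]: (19.99+12.97)/2 × 1.5 = 24.72
  [5.75→11.75]: (12.97+1.97)/2 × 6 = 44.82
  Sum = 167.555 µg/mL·h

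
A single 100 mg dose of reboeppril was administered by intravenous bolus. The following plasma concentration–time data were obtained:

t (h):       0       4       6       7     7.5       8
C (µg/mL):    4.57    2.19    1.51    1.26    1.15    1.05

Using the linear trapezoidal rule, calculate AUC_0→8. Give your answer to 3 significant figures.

AUC = 19.8 µg/mL·h

Trapezoidal AUC_0→8:
  [0→4]: (4.57+2.19)/2 × 4 = 13.52
  [4→6]: (2.19+1.51)/2 × 2 = 3.7
  [6→7]: (1.51+1.26)/2 × 1 = 1.385
  [7→7.5]: (1.26+1.15)/2 × 0.5 = 0.6025
  [7.5→8]: (1.15+1.05)/2 × 0.5 = 0.55
  Sum = 19.7575 µg/mL·h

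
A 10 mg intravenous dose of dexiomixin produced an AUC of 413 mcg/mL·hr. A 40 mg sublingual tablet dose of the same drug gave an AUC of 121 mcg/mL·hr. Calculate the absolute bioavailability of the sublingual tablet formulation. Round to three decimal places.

F = (AUC_ev / D_ev) / (AUC_iv / D_iv)
  = (121/40) / (413/10)
  = 3.025 / 41.3 = 0.0732

F = 0.073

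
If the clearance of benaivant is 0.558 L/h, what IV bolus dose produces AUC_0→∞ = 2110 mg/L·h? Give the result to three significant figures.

Dose = 1180 mg

Dose_iv = CL × AUC_0→∞
     = 0.558 × 2110 = 1177.38 mg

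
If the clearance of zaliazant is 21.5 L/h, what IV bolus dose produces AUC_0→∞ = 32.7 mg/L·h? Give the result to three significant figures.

Dose = 703 mg

Dose_iv = CL × AUC_0→∞
     = 21.5 × 32.7 = 703.05 mg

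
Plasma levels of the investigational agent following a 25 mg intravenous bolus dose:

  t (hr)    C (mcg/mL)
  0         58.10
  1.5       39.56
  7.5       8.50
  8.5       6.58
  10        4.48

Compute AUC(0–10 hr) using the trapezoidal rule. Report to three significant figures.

Trapezoidal AUC_0→10:
  [0→1.5]: (58.10+39.56)/2 × 1.5 = 73.245
  [1.5→7.5]: (39.56+8.50)/2 × 6 = 144.18
  [7.5→8.5]: (8.50+6.58)/2 × 1 = 7.54
  [8.5→10]: (6.58+4.48)/2 × 1.5 = 8.295
  Sum = 233.26 mcg/mL·hr

AUC = 233 mcg/mL·hr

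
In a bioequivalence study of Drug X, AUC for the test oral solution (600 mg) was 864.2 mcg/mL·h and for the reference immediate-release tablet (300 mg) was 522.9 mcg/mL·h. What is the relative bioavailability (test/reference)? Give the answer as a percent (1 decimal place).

F_rel = (AUC_test/D_test) / (AUC_ref/D_ref)
      = (864.2/600) / (522.9/300)
      = 1.44033 / 1.743 = 0.8264 = 82.64%

F_rel = 82.6%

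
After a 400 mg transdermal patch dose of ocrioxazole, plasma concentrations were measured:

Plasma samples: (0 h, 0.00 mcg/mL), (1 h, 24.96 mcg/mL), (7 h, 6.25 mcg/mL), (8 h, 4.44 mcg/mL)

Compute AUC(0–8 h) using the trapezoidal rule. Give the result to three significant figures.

Trapezoidal AUC_0→8:
  [0→1]: (0.00+24.96)/2 × 1 = 12.48
  [1→7]: (24.96+6.25)/2 × 6 = 93.63
  [7→8]: (6.25+4.44)/2 × 1 = 5.345
  Sum = 111.455 mcg/mL·h

AUC = 111 mcg/mL·h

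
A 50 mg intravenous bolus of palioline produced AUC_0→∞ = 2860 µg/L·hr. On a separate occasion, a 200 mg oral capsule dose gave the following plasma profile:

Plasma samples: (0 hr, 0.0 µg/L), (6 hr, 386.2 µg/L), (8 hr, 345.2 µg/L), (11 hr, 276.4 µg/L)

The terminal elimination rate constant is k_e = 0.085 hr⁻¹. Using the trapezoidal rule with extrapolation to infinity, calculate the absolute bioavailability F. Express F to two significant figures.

F = 0.53

Trapezoidal AUC_0→11 (oral capsule):
  [0→6]: (0.0+386.2)/2 × 6 = 1158.6
  [6→8]: (386.2+345.2)/2 × 2 = 731.4
  [8→11]: (345.2+276.4)/2 × 3 = 932.4
  Sum = 2822.4 µg/L·hr
Tail: C_last/k_e = 276.4/0.085 = 3251.765
AUC_0→∞ (oral capsule) = 2822.4 + 3251.765 = 6074.165 µg/L·hr
F = (AUC_ev/D_ev)/(AUC_iv/D_iv) = (6074.165/200)/(2860/50) = 30.370825/57.2 = 0.5310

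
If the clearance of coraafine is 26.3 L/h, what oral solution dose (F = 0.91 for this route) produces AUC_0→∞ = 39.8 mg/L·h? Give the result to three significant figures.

Dose = 1150 mg

Dose = CL × AUC_0→∞ / F
     = 26.3 × 39.8 / 0.91 = 1150.26 mg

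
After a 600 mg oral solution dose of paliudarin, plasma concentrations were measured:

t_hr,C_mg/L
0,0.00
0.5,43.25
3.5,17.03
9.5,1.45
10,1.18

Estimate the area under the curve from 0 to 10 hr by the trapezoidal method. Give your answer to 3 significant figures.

AUC = 157 mg/L·hr

Trapezoidal AUC_0→10:
  [0→0.5]: (0.00+43.25)/2 × 0.5 = 10.8125
  [0.5→3.5]: (43.25+17.03)/2 × 3 = 90.42
  [3.5→9.5]: (17.03+1.45)/2 × 6 = 55.44
  [9.5→10]: (1.45+1.18)/2 × 0.5 = 0.6575
  Sum = 157.33 mg/L·hr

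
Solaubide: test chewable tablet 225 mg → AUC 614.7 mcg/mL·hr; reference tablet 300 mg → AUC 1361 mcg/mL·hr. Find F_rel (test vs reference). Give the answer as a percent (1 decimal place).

F_rel = 60.2%

F_rel = (AUC_test/D_test) / (AUC_ref/D_ref)
      = (614.7/225) / (1361/300)
      = 2.732 / 4.53667 = 0.6022 = 60.22%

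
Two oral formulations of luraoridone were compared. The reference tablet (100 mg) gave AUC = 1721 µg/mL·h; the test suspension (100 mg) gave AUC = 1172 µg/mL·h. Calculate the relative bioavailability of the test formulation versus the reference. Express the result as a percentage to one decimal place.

F_rel = 68.1%

F_rel = (AUC_test/D_test) / (AUC_ref/D_ref)
      = (1172/100) / (1721/100)
      = 11.72 / 17.21 = 0.6810 = 68.10%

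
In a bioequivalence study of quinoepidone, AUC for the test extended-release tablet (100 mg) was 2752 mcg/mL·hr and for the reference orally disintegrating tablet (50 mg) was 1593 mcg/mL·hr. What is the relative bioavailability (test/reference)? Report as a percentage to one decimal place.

F_rel = (AUC_test/D_test) / (AUC_ref/D_ref)
      = (2752/100) / (1593/50)
      = 27.52 / 31.86 = 0.8638 = 86.38%

F_rel = 86.4%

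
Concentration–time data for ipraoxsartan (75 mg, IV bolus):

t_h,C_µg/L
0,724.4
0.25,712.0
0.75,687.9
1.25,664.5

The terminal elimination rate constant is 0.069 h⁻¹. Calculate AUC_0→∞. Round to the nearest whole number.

AUC = 10498 µg/L·h

Trapezoidal AUC_0→1.25:
  [0→0.25]: (724.4+712.0)/2 × 0.25 = 179.55
  [0.25→0.75]: (712.0+687.9)/2 × 0.5 = 349.975
  [0.75→1.25]: (687.9+664.5)/2 × 0.5 = 338.1
  Sum = 867.625 µg/L·h
Extrapolated tail: C_last / k_e = 664.5 / 0.069 = 9630.435
AUC_0→∞ = 867.625 + 9630.435 = 10498.06 µg/L·h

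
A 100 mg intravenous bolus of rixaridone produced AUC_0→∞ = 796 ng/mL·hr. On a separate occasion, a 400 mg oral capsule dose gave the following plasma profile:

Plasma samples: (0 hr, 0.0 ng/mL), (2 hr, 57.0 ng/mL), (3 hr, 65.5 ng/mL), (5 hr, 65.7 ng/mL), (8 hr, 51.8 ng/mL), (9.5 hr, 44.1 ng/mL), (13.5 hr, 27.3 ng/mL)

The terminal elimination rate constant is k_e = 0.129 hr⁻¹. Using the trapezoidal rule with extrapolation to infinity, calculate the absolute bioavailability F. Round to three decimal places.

Trapezoidal AUC_0→13.5 (oral capsule):
  [0→2]: (0.0+57.0)/2 × 2 = 57.0
  [2→3]: (57.0+65.5)/2 × 1 = 61.25
  [3→5]: (65.5+65.7)/2 × 2 = 131.2
  [5→8]: (65.7+51.8)/2 × 3 = 176.25
  [8→9.5]: (51.8+44.1)/2 × 1.5 = 71.925
  [9.5→13.5]: (44.1+27.3)/2 × 4 = 142.8
  Sum = 640.425 ng/mL·hr
Tail: C_last/k_e = 27.3/0.129 = 211.628
AUC_0→∞ (oral capsule) = 640.425 + 211.628 = 852.053 ng/mL·hr
F = (AUC_ev/D_ev)/(AUC_iv/D_iv) = (852.053/400)/(796/100) = 2.1301325/7.96 = 0.2676

F = 0.268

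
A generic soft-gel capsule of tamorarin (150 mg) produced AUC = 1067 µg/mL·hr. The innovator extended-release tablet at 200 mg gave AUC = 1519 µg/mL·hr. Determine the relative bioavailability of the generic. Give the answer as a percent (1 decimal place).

F_rel = (AUC_test/D_test) / (AUC_ref/D_ref)
      = (1067/150) / (1519/200)
      = 7.11333 / 7.595 = 0.9366 = 93.66%

F_rel = 93.7%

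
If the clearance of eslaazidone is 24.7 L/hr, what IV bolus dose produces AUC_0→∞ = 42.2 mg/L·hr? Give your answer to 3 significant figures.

Dose_iv = CL × AUC_0→∞
     = 24.7 × 42.2 = 1042.34 mg

Dose = 1040 mg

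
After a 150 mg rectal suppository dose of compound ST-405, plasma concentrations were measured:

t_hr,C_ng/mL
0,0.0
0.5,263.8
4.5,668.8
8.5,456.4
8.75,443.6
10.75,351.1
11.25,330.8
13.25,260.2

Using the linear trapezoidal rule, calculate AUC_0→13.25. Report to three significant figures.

AUC = 5850 ng/mL·hr

Trapezoidal AUC_0→13.25:
  [0→0.5]: (0.0+263.8)/2 × 0.5 = 65.95
  [0.5→4.5]: (263.8+668.8)/2 × 4 = 1865.2
  [4.5→8.5]: (668.8+456.4)/2 × 4 = 2250.4
  [8.5→8.75]: (456.4+443.6)/2 × 0.25 = 112.5
  [8.75→10.75]: (443.6+351.1)/2 × 2 = 794.7
  [10.75→11.25]: (351.1+330.8)/2 × 0.5 = 170.475
  [11.25→13.25]: (330.8+260.2)/2 × 2 = 591.0
  Sum = 5850.225 ng/mL·hr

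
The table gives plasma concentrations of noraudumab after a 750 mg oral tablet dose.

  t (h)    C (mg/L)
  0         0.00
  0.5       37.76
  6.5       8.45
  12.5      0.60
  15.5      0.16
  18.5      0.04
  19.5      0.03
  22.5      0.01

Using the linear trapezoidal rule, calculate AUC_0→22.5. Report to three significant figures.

Trapezoidal AUC_0→22.5:
  [0→0.5]: (0.00+37.76)/2 × 0.5 = 9.44
  [0.5→6.5]: (37.76+8.45)/2 × 6 = 138.63
  [6.5→12.5]: (8.45+0.60)/2 × 6 = 27.15
  [12.5→15.5]: (0.60+0.16)/2 × 3 = 1.14
  [15.5→18.5]: (0.16+0.04)/2 × 3 = 0.3
  [18.5→19.5]: (0.04+0.03)/2 × 1 = 0.035
  [19.5→22.5]: (0.03+0.01)/2 × 3 = 0.06
  Sum = 176.755 mg/L·h

AUC = 177 mg/L·h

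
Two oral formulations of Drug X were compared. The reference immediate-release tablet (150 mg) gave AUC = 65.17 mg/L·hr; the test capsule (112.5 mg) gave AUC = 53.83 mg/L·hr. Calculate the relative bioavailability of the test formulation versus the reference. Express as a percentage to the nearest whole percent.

F_rel = (AUC_test/D_test) / (AUC_ref/D_ref)
      = (53.83/112.5) / (65.17/150)
      = 0.478489 / 0.434467 = 1.1013 = 110.13%

F_rel = 110%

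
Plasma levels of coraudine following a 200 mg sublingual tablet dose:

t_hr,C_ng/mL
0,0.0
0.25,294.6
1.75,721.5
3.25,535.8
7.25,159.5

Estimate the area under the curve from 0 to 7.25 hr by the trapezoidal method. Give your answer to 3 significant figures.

Trapezoidal AUC_0→7.25:
  [0→0.25]: (0.0+294.6)/2 × 0.25 = 36.825
  [0.25→1.75]: (294.6+721.5)/2 × 1.5 = 762.075
  [1.75→3.25]: (721.5+535.8)/2 × 1.5 = 942.975
  [3.25→7.25]: (535.8+159.5)/2 × 4 = 1390.6
  Sum = 3132.475 ng/mL·hr

AUC = 3130 ng/mL·hr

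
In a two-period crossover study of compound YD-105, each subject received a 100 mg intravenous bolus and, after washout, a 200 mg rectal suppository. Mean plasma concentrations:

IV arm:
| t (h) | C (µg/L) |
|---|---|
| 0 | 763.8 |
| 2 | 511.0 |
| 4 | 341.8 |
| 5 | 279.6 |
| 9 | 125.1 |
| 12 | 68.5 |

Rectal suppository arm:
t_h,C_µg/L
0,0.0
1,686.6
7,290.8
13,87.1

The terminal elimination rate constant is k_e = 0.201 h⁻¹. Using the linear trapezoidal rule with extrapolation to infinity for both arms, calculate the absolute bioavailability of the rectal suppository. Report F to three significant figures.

F = 0.624

Trapezoidal AUC_0→12 (IV):
  [0→2]: (763.8+511.0)/2 × 2 = 1274.8
  [2→4]: (511.0+341.8)/2 × 2 = 852.8
  [4→5]: (341.8+279.6)/2 × 1 = 310.7
  [5→9]: (279.6+125.1)/2 × 4 = 809.4
  [9→12]: (125.1+68.5)/2 × 3 = 290.4
  Sum = 3538.1 µg/L·h
IV tail: 68.5/0.201 = 340.796; AUC_iv,0→∞ = 3538.1 + 340.796 = 3878.896 µg/L·h
Trapezoidal AUC_0→13 (rectal suppository):
  [0→1]: (0.0+686.6)/2 × 1 = 343.3
  [1→7]: (686.6+290.8)/2 × 6 = 2932.2
  [7→13]: (290.8+87.1)/2 × 6 = 1133.7
  Sum = 4409.2 µg/L·h
rectal suppository tail: 87.1/0.201 = 433.333; AUC_ev,0→∞ = 4409.2 + 433.333 = 4842.533 µg/L·h
F = (AUC_ev/D_ev)/(AUC_iv/D_iv) = (4842.533/200)/(3878.896/100) = 24.212665/38.78896 = 0.6242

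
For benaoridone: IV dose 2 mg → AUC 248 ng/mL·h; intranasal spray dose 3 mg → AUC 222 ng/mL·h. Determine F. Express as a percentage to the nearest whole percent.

F = 60%

F = (AUC_ev / D_ev) / (AUC_iv / D_iv)
  = (222/3) / (248/2)
  = 74 / 124 = 0.5968
  = 59.68%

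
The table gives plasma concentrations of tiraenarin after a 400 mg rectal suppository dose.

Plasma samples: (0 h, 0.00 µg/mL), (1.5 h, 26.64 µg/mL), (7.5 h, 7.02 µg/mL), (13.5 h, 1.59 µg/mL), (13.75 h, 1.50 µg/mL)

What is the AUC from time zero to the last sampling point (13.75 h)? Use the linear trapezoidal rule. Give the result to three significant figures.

Trapezoidal AUC_0→13.75:
  [0→1.5]: (0.00+26.64)/2 × 1.5 = 19.98
  [1.5→7.5]: (26.64+7.02)/2 × 6 = 100.98
  [7.5→13.5]: (7.02+1.59)/2 × 6 = 25.83
  [13.5→13.75]: (1.59+1.50)/2 × 0.25 = 0.38625
  Sum = 147.17625 µg/mL·h

AUC = 147 µg/mL·h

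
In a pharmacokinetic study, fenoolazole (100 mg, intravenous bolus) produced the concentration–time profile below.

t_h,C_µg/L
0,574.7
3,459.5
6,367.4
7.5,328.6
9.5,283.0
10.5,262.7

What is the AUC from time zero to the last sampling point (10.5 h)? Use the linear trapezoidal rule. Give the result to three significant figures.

AUC = 4200 µg/L·h

Trapezoidal AUC_0→10.5:
  [0→3]: (574.7+459.5)/2 × 3 = 1551.3
  [3→6]: (459.5+367.4)/2 × 3 = 1240.35
  [6→7.5]: (367.4+328.6)/2 × 1.5 = 522.0
  [7.5→9.5]: (328.6+283.0)/2 × 2 = 611.6
  [9.5→10.5]: (283.0+262.7)/2 × 1 = 272.85
  Sum = 4198.1 µg/L·h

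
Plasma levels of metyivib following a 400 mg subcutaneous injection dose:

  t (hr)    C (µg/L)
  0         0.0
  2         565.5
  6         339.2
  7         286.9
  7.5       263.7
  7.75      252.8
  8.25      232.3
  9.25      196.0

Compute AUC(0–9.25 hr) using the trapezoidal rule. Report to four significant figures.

AUC = 3226 µg/L·hr

Trapezoidal AUC_0→9.25:
  [0→2]: (0.0+565.5)/2 × 2 = 565.5
  [2→6]: (565.5+339.2)/2 × 4 = 1809.4
  [6→7]: (339.2+286.9)/2 × 1 = 313.05
  [7→7.5]: (286.9+263.7)/2 × 0.5 = 137.65
  [7.5→7.75]: (263.7+252.8)/2 × 0.25 = 64.5625
  [7.75→8.25]: (252.8+232.3)/2 × 0.5 = 121.275
  [8.25→9.25]: (232.3+196.0)/2 × 1 = 214.15
  Sum = 3225.5875 µg/L·hr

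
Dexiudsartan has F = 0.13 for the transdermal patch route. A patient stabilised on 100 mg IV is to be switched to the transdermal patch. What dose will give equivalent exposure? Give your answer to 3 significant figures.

For equal systemic exposure: F × D_ev = D_iv
D_ev = D_iv / F = 100 / 0.13 = 769.231 mg

D_transdermal = 769 mg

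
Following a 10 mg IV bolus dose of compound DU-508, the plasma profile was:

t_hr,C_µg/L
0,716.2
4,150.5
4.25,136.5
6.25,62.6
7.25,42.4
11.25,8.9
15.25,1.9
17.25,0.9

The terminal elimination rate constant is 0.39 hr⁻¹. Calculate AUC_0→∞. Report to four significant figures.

Trapezoidal AUC_0→17.25:
  [0→4]: (716.2+150.5)/2 × 4 = 1733.4
  [4→4.25]: (150.5+136.5)/2 × 0.25 = 35.875
  [4.25→6.25]: (136.5+62.6)/2 × 2 = 199.1
  [6.25→7.25]: (62.6+42.4)/2 × 1 = 52.5
  [7.25→11.25]: (42.4+8.9)/2 × 4 = 102.6
  [11.25→15.25]: (8.9+1.9)/2 × 4 = 21.6
  [15.25→17.25]: (1.9+0.9)/2 × 2 = 2.8
  Sum = 2147.875 µg/L·hr
Extrapolated tail: C_last / k_e = 0.9 / 0.39 = 2.308
AUC_0→∞ = 2147.875 + 2.308 = 2150.183 µg/L·hr

AUC = 2150 µg/L·hr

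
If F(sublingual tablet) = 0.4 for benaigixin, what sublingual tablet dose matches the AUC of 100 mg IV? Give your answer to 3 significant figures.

D_sublingual = 250 mg

For equal systemic exposure: F × D_ev = D_iv
D_ev = D_iv / F = 100 / 0.4 = 250 mg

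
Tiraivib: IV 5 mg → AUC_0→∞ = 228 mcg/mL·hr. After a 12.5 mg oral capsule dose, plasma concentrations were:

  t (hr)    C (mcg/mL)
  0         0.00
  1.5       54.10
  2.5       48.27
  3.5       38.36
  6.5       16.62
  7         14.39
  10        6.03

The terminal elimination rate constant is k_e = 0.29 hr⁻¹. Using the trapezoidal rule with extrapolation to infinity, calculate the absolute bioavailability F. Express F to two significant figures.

F = 0.49

Trapezoidal AUC_0→10 (oral capsule):
  [0→1.5]: (0.00+54.10)/2 × 1.5 = 40.575
  [1.5→2.5]: (54.10+48.27)/2 × 1 = 51.185
  [2.5→3.5]: (48.27+38.36)/2 × 1 = 43.315
  [3.5→6.5]: (38.36+16.62)/2 × 3 = 82.47
  [6.5→7]: (16.62+14.39)/2 × 0.5 = 7.7525
  [7→10]: (14.39+6.03)/2 × 3 = 30.63
  Sum = 255.9275 mcg/mL·hr
Tail: C_last/k_e = 6.03/0.29 = 20.793
AUC_0→∞ (oral capsule) = 255.9275 + 20.793 = 276.7205 mcg/mL·hr
F = (AUC_ev/D_ev)/(AUC_iv/D_iv) = (276.7205/12.5)/(228/5) = 22.13764/45.6 = 0.4855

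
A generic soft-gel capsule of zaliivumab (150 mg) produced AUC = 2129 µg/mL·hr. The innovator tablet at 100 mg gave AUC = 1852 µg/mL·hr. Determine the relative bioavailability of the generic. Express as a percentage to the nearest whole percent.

F_rel = (AUC_test/D_test) / (AUC_ref/D_ref)
      = (2129/150) / (1852/100)
      = 14.1933 / 18.52 = 0.7664 = 76.64%

F_rel = 77%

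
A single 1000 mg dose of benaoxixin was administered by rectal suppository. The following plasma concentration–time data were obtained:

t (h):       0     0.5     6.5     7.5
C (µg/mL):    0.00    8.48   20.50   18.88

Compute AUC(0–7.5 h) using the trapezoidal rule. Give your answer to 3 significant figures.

Trapezoidal AUC_0→7.5:
  [0→0.5]: (0.00+8.48)/2 × 0.5 = 2.12
  [0.5→6.5]: (8.48+20.50)/2 × 6 = 86.94
  [6.5→7.5]: (20.50+18.88)/2 × 1 = 19.69
  Sum = 108.75 µg/mL·h

AUC = 109 µg/mL·h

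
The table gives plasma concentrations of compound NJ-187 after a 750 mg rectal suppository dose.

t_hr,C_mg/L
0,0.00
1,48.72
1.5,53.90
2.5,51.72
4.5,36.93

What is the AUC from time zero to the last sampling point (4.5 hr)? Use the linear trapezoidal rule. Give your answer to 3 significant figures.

Trapezoidal AUC_0→4.5:
  [0→1]: (0.00+48.72)/2 × 1 = 24.36
  [1→1.5]: (48.72+53.90)/2 × 0.5 = 25.655
  [1.5→2.5]: (53.90+51.72)/2 × 1 = 52.81
  [2.5→4.5]: (51.72+36.93)/2 × 2 = 88.65
  Sum = 191.475 mg/L·hr

AUC = 191 mg/L·hr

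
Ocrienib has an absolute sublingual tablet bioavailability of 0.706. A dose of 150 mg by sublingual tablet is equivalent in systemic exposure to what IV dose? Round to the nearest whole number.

D_iv = 106 mg

Systemic exposure from an extravascular dose = F × D_ev, so the equivalent IV dose is F × D_ev.
D_iv = F × D_ev = 0.706 × 150 = 105.9 mg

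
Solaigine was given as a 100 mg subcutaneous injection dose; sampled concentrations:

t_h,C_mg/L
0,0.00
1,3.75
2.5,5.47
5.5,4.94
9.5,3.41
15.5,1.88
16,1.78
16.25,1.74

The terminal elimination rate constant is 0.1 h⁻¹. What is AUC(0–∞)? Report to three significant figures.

AUC = 75.7 mg/L·h

Trapezoidal AUC_0→16.25:
  [0→1]: (0.00+3.75)/2 × 1 = 1.875
  [1→2.5]: (3.75+5.47)/2 × 1.5 = 6.915
  [2.5→5.5]: (5.47+4.94)/2 × 3 = 15.615
  [5.5→9.5]: (4.94+3.41)/2 × 4 = 16.7
  [9.5→15.5]: (3.41+1.88)/2 × 6 = 15.87
  [15.5→16]: (1.88+1.78)/2 × 0.5 = 0.915
  [16→16.25]: (1.78+1.74)/2 × 0.25 = 0.44
  Sum = 58.33 mg/L·h
Extrapolated tail: C_last / k_e = 1.74 / 0.1 = 17.400
AUC_0→∞ = 58.33 + 17.400 = 75.73 mg/L·h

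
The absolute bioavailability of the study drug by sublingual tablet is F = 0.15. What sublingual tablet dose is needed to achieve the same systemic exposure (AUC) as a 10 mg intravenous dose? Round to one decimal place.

D_sublingual = 66.7 mg

For equal systemic exposure: F × D_ev = D_iv
D_ev = D_iv / F = 10 / 0.15 = 66.6667 mg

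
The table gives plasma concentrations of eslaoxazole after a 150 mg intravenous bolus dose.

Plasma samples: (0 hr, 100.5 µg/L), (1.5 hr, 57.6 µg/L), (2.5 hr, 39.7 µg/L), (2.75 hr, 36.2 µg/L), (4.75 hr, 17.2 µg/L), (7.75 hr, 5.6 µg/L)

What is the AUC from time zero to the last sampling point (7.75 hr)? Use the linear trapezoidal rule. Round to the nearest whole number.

AUC = 264 µg/L·hr

Trapezoidal AUC_0→7.75:
  [0→1.5]: (100.5+57.6)/2 × 1.5 = 118.575
  [1.5→2.5]: (57.6+39.7)/2 × 1 = 48.65
  [2.5→2.75]: (39.7+36.2)/2 × 0.25 = 9.4875
  [2.75→4.75]: (36.2+17.2)/2 × 2 = 53.4
  [4.75→7.75]: (17.2+5.6)/2 × 3 = 34.2
  Sum = 264.3125 µg/L·hr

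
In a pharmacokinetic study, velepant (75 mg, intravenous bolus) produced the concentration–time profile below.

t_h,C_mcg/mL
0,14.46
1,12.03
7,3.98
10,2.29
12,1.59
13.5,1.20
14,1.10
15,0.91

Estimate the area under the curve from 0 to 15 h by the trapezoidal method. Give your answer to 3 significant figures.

Trapezoidal AUC_0→15:
  [0→1]: (14.46+12.03)/2 × 1 = 13.245
  [1→7]: (12.03+3.98)/2 × 6 = 48.03
  [7→10]: (3.98+2.29)/2 × 3 = 9.405
  [10→12]: (2.29+1.59)/2 × 2 = 3.88
  [12→13.5]: (1.59+1.20)/2 × 1.5 = 2.0925
  [13.5→14]: (1.20+1.10)/2 × 0.5 = 0.575
  [14→15]: (1.10+0.91)/2 × 1 = 1.005
  Sum = 78.2325 mcg/mL·h

AUC = 78.2 mcg/mL·h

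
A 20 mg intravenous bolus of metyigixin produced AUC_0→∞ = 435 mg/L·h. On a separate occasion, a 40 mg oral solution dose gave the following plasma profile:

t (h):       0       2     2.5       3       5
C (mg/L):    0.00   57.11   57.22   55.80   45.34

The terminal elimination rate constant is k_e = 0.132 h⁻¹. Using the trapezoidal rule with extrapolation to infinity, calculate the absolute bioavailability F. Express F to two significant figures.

F = 0.64

Trapezoidal AUC_0→5 (oral solution):
  [0→2]: (0.00+57.11)/2 × 2 = 57.11
  [2→2.5]: (57.11+57.22)/2 × 0.5 = 28.5825
  [2.5→3]: (57.22+55.80)/2 × 0.5 = 28.255
  [3→5]: (55.80+45.34)/2 × 2 = 101.14
  Sum = 215.0875 mg/L·h
Tail: C_last/k_e = 45.34/0.132 = 343.485
AUC_0→∞ (oral solution) = 215.0875 + 343.485 = 558.5725 mg/L·h
F = (AUC_ev/D_ev)/(AUC_iv/D_iv) = (558.5725/40)/(435/20) = 13.9643/21.75 = 0.6420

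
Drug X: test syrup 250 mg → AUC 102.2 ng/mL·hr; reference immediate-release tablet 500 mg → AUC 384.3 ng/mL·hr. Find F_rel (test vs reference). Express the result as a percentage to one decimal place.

F_rel = 53.2%

F_rel = (AUC_test/D_test) / (AUC_ref/D_ref)
      = (102.2/250) / (384.3/500)
      = 0.4088 / 0.7686 = 0.5319 = 53.19%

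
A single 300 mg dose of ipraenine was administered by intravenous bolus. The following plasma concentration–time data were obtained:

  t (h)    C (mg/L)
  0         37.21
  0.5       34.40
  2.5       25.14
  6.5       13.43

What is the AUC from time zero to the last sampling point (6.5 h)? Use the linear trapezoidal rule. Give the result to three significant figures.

AUC = 155 mg/L·h

Trapezoidal AUC_0→6.5:
  [0→0.5]: (37.21+34.40)/2 × 0.5 = 17.9025
  [0.5→2.5]: (34.40+25.14)/2 × 2 = 59.54
  [2.5→6.5]: (25.14+13.43)/2 × 4 = 77.14
  Sum = 154.5825 mg/L·h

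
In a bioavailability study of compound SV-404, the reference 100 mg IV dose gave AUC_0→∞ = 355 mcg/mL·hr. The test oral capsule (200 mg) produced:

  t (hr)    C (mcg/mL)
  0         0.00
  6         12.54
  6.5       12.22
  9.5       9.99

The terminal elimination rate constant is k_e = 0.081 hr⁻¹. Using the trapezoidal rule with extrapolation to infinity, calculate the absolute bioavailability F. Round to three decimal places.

F = 0.282

Trapezoidal AUC_0→9.5 (oral capsule):
  [0→6]: (0.00+12.54)/2 × 6 = 37.62
  [6→6.5]: (12.54+12.22)/2 × 0.5 = 6.19
  [6.5→9.5]: (12.22+9.99)/2 × 3 = 33.315
  Sum = 77.125 mcg/mL·hr
Tail: C_last/k_e = 9.99/0.081 = 123.333
AUC_0→∞ (oral capsule) = 77.125 + 123.333 = 200.458 mcg/mL·hr
F = (AUC_ev/D_ev)/(AUC_iv/D_iv) = (200.458/200)/(355/100) = 1.00229/3.55 = 0.2823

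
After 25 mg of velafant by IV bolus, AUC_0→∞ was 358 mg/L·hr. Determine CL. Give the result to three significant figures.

CL = Dose_iv / AUC_0→∞
   = 25 / 358 = 0.0698324 L/hr

CL = 0.0698 L/hr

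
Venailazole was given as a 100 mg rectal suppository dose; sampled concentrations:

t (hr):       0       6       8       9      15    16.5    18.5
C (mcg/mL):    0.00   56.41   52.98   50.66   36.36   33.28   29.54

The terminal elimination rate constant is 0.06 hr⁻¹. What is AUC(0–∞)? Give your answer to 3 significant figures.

Trapezoidal AUC_0→18.5:
  [0→6]: (0.00+56.41)/2 × 6 = 169.23
  [6→8]: (56.41+52.98)/2 × 2 = 109.39
  [8→9]: (52.98+50.66)/2 × 1 = 51.82
  [9→15]: (50.66+36.36)/2 × 6 = 261.06
  [15→16.5]: (36.36+33.28)/2 × 1.5 = 52.23
  [16.5→18.5]: (33.28+29.54)/2 × 2 = 62.82
  Sum = 706.55 mcg/mL·hr
Extrapolated tail: C_last / k_e = 29.54 / 0.06 = 492.333
AUC_0→∞ = 706.55 + 492.333 = 1198.883 mcg/mL·hr

AUC = 1200 mcg/mL·hr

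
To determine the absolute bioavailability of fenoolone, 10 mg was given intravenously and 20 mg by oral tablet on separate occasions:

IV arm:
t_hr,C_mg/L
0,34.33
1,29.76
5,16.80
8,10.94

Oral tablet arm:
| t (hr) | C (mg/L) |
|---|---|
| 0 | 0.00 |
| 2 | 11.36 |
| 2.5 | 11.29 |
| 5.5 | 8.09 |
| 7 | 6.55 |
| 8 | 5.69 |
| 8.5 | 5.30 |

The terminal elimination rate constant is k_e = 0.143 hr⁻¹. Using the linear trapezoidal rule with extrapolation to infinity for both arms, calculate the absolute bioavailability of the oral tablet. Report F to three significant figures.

Trapezoidal AUC_0→8 (IV):
  [0→1]: (34.33+29.76)/2 × 1 = 32.045
  [1→5]: (29.76+16.80)/2 × 4 = 93.12
  [5→8]: (16.80+10.94)/2 × 3 = 41.61
  Sum = 166.775 mg/L·hr
IV tail: 10.94/0.143 = 76.503; AUC_iv,0→∞ = 166.775 + 76.503 = 243.278 mg/L·hr
Trapezoidal AUC_0→8.5 (oral tablet):
  [0→2]: (0.00+11.36)/2 × 2 = 11.36
  [2→2.5]: (11.36+11.29)/2 × 0.5 = 5.6625
  [2.5→5.5]: (11.29+8.09)/2 × 3 = 29.07
  [5.5→7]: (8.09+6.55)/2 × 1.5 = 10.98
  [7→8]: (6.55+5.69)/2 × 1 = 6.12
  [8→8.5]: (5.69+5.30)/2 × 0.5 = 2.7475
  Sum = 65.94 mg/L·hr
oral tablet tail: 5.30/0.143 = 37.063; AUC_ev,0→∞ = 65.94 + 37.063 = 103.003 mg/L·hr
F = (AUC_ev/D_ev)/(AUC_iv/D_iv) = (103.003/20)/(243.278/10) = 5.15015/24.3278 = 0.2117

F = 0.212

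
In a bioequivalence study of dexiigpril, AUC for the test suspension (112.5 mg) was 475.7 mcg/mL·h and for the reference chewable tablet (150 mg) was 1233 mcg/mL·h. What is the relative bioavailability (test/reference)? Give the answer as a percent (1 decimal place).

F_rel = (AUC_test/D_test) / (AUC_ref/D_ref)
      = (475.7/112.5) / (1233/150)
      = 4.22844 / 8.22 = 0.5144 = 51.44%

F_rel = 51.4%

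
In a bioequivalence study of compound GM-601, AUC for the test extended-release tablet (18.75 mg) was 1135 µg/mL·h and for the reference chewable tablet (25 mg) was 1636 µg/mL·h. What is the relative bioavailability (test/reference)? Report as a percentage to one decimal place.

F_rel = 92.5%

F_rel = (AUC_test/D_test) / (AUC_ref/D_ref)
      = (1135/18.75) / (1636/25)
      = 60.5333 / 65.44 = 0.9250 = 92.50%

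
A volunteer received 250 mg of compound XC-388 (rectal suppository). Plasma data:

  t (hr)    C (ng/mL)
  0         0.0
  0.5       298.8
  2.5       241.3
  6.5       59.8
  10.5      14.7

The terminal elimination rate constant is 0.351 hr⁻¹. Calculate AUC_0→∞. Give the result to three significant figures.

Trapezoidal AUC_0→10.5:
  [0→0.5]: (0.0+298.8)/2 × 0.5 = 74.7
  [0.5→2.5]: (298.8+241.3)/2 × 2 = 540.1
  [2.5→6.5]: (241.3+59.8)/2 × 4 = 602.2
  [6.5→10.5]: (59.8+14.7)/2 × 4 = 149.0
  Sum = 1366.0 ng/mL·hr
Extrapolated tail: C_last / k_e = 14.7 / 0.351 = 41.880
AUC_0→∞ = 1366.0 + 41.880 = 1407.88 ng/mL·hr

AUC = 1410 ng/mL·hr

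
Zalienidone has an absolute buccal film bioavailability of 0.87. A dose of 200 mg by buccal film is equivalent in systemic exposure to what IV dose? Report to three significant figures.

D_iv = 174 mg

Systemic exposure from an extravascular dose = F × D_ev, so the equivalent IV dose is F × D_ev.
D_iv = F × D_ev = 0.87 × 200 = 174 mg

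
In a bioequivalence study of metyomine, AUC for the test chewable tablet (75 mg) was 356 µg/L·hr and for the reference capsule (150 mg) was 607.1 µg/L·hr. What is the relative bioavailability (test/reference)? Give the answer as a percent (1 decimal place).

F_rel = 117.3%

F_rel = (AUC_test/D_test) / (AUC_ref/D_ref)
      = (356/75) / (607.1/150)
      = 4.74667 / 4.04733 = 1.1728 = 117.28%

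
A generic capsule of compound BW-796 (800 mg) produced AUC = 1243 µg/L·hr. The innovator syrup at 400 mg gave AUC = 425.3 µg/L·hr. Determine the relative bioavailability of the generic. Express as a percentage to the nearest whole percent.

F_rel = (AUC_test/D_test) / (AUC_ref/D_ref)
      = (1243/800) / (425.3/400)
      = 1.55375 / 1.06325 = 1.4613 = 146.13%

F_rel = 146%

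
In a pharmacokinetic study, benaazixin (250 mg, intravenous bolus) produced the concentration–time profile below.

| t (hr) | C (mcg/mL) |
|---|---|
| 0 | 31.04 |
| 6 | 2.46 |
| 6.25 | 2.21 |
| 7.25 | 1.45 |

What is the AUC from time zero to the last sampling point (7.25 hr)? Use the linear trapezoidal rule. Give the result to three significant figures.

AUC = 103 mcg/mL·hr

Trapezoidal AUC_0→7.25:
  [0→6]: (31.04+2.46)/2 × 6 = 100.5
  [6→6.25]: (2.46+2.21)/2 × 0.25 = 0.58375
  [6.25→7.25]: (2.21+1.45)/2 × 1 = 1.83
  Sum = 102.91375 mcg/mL·hr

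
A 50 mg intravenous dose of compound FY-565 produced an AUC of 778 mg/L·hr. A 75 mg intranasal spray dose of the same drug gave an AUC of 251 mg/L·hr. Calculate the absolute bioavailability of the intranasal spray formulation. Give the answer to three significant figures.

F = 0.215

F = (AUC_ev / D_ev) / (AUC_iv / D_iv)
  = (251/75) / (778/50)
  = 3.34667 / 15.56 = 0.2151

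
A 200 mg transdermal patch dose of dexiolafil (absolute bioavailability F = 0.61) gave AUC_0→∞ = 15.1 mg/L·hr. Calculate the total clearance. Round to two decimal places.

CL = 8.08 L/hr

CL = F × Dose / AUC_0→∞
   = 0.61 × 200 / 15.1 = 8.07947 L/hr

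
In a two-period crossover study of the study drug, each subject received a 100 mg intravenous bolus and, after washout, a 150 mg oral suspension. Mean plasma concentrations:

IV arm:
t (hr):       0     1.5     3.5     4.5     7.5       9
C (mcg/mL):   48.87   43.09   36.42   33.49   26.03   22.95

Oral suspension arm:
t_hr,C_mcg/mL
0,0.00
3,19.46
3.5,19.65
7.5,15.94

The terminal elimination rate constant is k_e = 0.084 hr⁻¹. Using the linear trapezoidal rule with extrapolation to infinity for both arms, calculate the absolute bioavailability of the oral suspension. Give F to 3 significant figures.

F = 0.343

Trapezoidal AUC_0→9 (IV):
  [0→1.5]: (48.87+43.09)/2 × 1.5 = 68.97
  [1.5→3.5]: (43.09+36.42)/2 × 2 = 79.51
  [3.5→4.5]: (36.42+33.49)/2 × 1 = 34.955
  [4.5→7.5]: (33.49+26.03)/2 × 3 = 89.28
  [7.5→9]: (26.03+22.95)/2 × 1.5 = 36.735
  Sum = 309.45 mcg/mL·hr
IV tail: 22.95/0.084 = 273.214; AUC_iv,0→∞ = 309.45 + 273.214 = 582.664 mcg/mL·hr
Trapezoidal AUC_0→7.5 (oral suspension):
  [0→3]: (0.00+19.46)/2 × 3 = 29.19
  [3→3.5]: (19.46+19.65)/2 × 0.5 = 9.7775
  [3.5→7.5]: (19.65+15.94)/2 × 4 = 71.18
  Sum = 110.1475 mcg/mL·hr
oral suspension tail: 15.94/0.084 = 189.762; AUC_ev,0→∞ = 110.1475 + 189.762 = 299.9095 mcg/mL·hr
F = (AUC_ev/D_ev)/(AUC_iv/D_iv) = (299.9095/150)/(582.664/100) = 1.9994/5.82664 = 0.3431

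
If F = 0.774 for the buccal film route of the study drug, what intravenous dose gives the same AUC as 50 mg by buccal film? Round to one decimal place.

Systemic exposure from an extravascular dose = F × D_ev, so the equivalent IV dose is F × D_ev.
D_iv = F × D_ev = 0.774 × 50 = 38.7 mg

D_iv = 38.7 mg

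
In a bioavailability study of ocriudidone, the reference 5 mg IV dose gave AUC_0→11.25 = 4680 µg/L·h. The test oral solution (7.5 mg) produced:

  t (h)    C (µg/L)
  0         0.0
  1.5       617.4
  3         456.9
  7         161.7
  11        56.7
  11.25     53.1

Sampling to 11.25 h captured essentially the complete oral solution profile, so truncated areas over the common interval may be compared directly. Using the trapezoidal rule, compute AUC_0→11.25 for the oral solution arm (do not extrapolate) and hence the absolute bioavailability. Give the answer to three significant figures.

F = 0.421

Trapezoidal AUC_0→11.25 (oral solution):
  [0→1.5]: (0.0+617.4)/2 × 1.5 = 463.05
  [1.5→3]: (617.4+456.9)/2 × 1.5 = 805.725
  [3→7]: (456.9+161.7)/2 × 4 = 1237.2
  [7→11]: (161.7+56.7)/2 × 4 = 436.8
  [11→11.25]: (56.7+53.1)/2 × 0.25 = 13.725
  Sum = 2956.5 µg/L·h
F = (AUC_ev/D_ev)/(AUC_iv/D_iv) = (2956.5/7.5)/(4680/5) = 394.2/936 = 0.4212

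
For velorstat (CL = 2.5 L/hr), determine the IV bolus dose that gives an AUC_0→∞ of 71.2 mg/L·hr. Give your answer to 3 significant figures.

Dose_iv = CL × AUC_0→∞
     = 2.5 × 71.2 = 178 mg

Dose = 178 mg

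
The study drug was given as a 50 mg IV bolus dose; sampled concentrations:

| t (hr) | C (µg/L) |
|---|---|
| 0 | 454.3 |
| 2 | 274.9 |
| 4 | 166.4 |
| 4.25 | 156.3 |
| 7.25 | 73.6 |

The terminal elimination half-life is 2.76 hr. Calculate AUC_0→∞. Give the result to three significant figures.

Trapezoidal AUC_0→7.25:
  [0→2]: (454.3+274.9)/2 × 2 = 729.2
  [2→4]: (274.9+166.4)/2 × 2 = 441.3
  [4→4.25]: (166.4+156.3)/2 × 0.25 = 40.3375
  [4.25→7.25]: (156.3+73.6)/2 × 3 = 344.85
  Sum = 1555.6875 µg/L·hr
k_e = ln2 / t½ = 0.693147 / 2.76 = 0.2511 hr^-1
Extrapolated tail: C_last / k_e = 73.6 / 0.2511 = 293.110
AUC_0→∞ = 1555.6875 + 293.110 = 1848.7975 µg/L·hr

AUC = 1850 µg/L·hr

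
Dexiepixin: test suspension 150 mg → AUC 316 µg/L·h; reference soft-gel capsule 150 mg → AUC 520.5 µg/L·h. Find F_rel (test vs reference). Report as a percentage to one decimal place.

F_rel = 60.7%

F_rel = (AUC_test/D_test) / (AUC_ref/D_ref)
      = (316/150) / (520.5/150)
      = 2.10667 / 3.47 = 0.6071 = 60.71%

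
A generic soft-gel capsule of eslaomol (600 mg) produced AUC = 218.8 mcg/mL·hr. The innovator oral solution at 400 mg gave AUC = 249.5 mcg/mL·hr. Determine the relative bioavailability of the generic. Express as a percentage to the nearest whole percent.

F_rel = (AUC_test/D_test) / (AUC_ref/D_ref)
      = (218.8/600) / (249.5/400)
      = 0.364667 / 0.62375 = 0.5846 = 58.46%

F_rel = 58%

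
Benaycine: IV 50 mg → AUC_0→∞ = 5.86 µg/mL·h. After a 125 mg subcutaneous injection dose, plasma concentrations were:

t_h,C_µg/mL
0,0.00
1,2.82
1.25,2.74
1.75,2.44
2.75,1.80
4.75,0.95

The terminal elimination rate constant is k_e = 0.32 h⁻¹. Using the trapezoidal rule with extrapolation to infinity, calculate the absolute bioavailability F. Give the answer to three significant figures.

F = 0.767

Trapezoidal AUC_0→4.75 (subcutaneous injection):
  [0→1]: (0.00+2.82)/2 × 1 = 1.41
  [1→1.25]: (2.82+2.74)/2 × 0.25 = 0.695
  [1.25→1.75]: (2.74+2.44)/2 × 0.5 = 1.295
  [1.75→2.75]: (2.44+1.80)/2 × 1 = 2.12
  [2.75→4.75]: (1.80+0.95)/2 × 2 = 2.75
  Sum = 8.27 µg/mL·h
Tail: C_last/k_e = 0.95/0.32 = 2.969
AUC_0→∞ (subcutaneous injection) = 8.27 + 2.969 = 11.239 µg/mL·h
F = (AUC_ev/D_ev)/(AUC_iv/D_iv) = (11.239/125)/(5.86/50) = 0.089912/0.1172 = 0.7672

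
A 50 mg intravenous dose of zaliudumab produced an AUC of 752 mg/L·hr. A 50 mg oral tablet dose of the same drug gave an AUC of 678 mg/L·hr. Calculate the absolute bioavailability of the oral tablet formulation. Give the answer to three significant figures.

F = (AUC_ev / D_ev) / (AUC_iv / D_iv)
  = (678/50) / (752/50)
  = 13.56 / 15.04 = 0.9016

F = 0.902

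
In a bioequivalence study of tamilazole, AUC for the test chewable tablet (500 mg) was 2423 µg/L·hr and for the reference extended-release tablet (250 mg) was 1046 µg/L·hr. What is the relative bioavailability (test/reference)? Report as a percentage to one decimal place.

F_rel = (AUC_test/D_test) / (AUC_ref/D_ref)
      = (2423/500) / (1046/250)
      = 4.846 / 4.184 = 1.1582 = 115.82%

F_rel = 115.8%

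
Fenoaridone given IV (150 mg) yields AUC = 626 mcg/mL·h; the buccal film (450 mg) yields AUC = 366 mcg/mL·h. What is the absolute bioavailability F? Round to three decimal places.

F = (AUC_ev / D_ev) / (AUC_iv / D_iv)
  = (366/450) / (626/150)
  = 0.813333 / 4.17333 = 0.1949

F = 0.195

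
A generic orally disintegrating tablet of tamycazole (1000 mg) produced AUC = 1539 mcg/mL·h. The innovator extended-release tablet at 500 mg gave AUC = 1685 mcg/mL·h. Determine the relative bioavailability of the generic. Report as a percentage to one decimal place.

F_rel = (AUC_test/D_test) / (AUC_ref/D_ref)
      = (1539/1000) / (1685/500)
      = 1.539 / 3.37 = 0.4567 = 45.67%

F_rel = 45.7%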